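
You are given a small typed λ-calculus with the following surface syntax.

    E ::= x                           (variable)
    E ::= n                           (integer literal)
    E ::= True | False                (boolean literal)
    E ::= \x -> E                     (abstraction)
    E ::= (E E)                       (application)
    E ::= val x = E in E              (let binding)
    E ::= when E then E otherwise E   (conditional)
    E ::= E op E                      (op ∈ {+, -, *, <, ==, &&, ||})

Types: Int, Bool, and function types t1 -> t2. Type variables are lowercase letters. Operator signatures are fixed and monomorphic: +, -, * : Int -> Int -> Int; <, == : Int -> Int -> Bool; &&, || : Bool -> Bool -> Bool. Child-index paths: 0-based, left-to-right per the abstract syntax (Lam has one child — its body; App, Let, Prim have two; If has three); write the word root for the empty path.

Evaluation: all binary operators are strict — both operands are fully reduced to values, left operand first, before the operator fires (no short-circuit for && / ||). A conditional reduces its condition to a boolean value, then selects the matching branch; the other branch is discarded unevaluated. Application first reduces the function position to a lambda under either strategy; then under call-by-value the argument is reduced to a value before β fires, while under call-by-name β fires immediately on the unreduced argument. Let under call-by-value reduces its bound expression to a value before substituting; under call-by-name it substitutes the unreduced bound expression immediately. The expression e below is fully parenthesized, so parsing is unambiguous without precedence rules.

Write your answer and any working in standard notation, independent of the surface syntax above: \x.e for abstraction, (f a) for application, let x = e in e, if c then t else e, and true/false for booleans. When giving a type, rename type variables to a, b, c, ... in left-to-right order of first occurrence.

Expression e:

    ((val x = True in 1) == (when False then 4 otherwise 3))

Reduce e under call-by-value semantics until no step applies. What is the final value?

Working:
step 0: ((let x = true in 1) == (if false then 4 else 3))
step 1: [let@0] (1 == (if false then 4 else 3))
step 2: [if@1] (1 == 3)
step 3: [delta@root] false

Answer: false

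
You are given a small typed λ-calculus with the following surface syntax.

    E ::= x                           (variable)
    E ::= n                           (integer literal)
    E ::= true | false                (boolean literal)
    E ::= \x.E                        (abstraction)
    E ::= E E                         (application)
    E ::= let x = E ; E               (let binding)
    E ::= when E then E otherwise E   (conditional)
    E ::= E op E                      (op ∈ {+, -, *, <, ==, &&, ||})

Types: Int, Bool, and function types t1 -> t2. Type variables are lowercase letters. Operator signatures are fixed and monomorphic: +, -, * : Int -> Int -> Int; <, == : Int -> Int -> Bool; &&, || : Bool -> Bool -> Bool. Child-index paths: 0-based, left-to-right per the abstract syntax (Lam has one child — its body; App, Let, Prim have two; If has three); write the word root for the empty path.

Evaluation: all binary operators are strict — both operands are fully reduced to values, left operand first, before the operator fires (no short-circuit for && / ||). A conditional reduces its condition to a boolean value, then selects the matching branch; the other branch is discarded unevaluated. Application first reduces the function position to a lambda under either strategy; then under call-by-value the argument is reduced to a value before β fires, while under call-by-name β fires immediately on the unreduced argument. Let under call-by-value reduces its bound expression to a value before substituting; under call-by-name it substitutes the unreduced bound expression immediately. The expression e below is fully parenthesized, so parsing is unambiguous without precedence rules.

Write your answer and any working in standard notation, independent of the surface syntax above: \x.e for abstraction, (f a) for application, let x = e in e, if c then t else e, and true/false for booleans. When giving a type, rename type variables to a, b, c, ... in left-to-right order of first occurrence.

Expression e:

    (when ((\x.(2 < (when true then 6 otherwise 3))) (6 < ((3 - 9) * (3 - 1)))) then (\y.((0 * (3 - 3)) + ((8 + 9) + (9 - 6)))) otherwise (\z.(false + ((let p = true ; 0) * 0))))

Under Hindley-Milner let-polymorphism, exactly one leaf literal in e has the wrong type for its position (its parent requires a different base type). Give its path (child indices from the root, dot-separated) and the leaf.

Answer: 2.0.0 : false

Trace:
  unify Int ~ Int
  unify Bool ~ Bool
  unify Int ~ Int
  unify Int ~ Int
\x._ : a -> Bool
  unify Int ~ Int
  unify Int ~ Int
  unify Int ~ Int
  unify Int ~ Int
  unify Int ~ Int
  unify Int ~ Int
  unify Int ~ Int
  unify Int ~ Int
  unify a -> Bool ~ Bool -> b
  unify a ~ Bool
  unify Bool ~ b
_ _ : Bool
  unify Bool ~ Bool
  unify Int ~ Int
  unify Int ~ Int
  unify Int ~ Int
  unify Int ~ Int
  unify Int ~ Int
  unify Int ~ Int
  unify Int ~ Int
  unify Int ~ Int
  unify Int ~ Int
  unify Int ~ Int
  unify Int ~ Int
  unify Int ~ Int
\y._ : c -> Int
  unify Bool ~ Int
  FAIL: mismatch Bool ~ Int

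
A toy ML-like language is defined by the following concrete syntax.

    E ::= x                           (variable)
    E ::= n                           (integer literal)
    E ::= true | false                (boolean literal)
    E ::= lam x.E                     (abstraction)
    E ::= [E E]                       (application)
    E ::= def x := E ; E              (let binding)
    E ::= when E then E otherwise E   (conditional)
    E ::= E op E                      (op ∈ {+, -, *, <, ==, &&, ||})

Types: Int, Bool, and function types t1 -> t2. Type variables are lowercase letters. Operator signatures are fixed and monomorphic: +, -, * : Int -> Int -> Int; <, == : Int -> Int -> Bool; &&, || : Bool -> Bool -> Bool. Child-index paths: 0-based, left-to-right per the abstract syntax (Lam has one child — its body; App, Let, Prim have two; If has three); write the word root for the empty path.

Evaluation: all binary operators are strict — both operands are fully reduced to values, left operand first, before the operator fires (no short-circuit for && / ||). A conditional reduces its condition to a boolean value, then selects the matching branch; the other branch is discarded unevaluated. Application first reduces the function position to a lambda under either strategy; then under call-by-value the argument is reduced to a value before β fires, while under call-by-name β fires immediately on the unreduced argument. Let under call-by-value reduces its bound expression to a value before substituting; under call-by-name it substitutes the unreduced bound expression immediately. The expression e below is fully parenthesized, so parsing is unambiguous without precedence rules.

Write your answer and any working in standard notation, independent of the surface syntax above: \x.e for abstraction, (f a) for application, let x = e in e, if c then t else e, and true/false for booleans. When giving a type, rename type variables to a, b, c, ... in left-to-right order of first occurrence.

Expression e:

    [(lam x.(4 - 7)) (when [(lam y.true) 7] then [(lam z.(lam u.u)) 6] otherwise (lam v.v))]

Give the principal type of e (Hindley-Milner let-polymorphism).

Answer: Int

Working:
  unify Int ~ Int
  unify Int ~ Int
\x._ : a -> Int
\y._ : b -> Bool
  unify b -> Bool ~ Int -> c
  unify b ~ Int
  unify Bool ~ c
_ _ : Bool
  unify Bool ~ Bool
u : e
\u._ : e -> e
\z._ : d -> e -> e
  unify d -> e -> e ~ Int -> f
  unify d ~ Int
  unify e -> e ~ f
_ _ : e -> e
v : g
\v._ : g -> g
  unify e -> e ~ g -> g
  unify e ~ g
  unify g ~ g
  unify a -> Int ~ (g -> g) -> h
  unify a ~ g -> g
  unify Int ~ h
_ _ : Int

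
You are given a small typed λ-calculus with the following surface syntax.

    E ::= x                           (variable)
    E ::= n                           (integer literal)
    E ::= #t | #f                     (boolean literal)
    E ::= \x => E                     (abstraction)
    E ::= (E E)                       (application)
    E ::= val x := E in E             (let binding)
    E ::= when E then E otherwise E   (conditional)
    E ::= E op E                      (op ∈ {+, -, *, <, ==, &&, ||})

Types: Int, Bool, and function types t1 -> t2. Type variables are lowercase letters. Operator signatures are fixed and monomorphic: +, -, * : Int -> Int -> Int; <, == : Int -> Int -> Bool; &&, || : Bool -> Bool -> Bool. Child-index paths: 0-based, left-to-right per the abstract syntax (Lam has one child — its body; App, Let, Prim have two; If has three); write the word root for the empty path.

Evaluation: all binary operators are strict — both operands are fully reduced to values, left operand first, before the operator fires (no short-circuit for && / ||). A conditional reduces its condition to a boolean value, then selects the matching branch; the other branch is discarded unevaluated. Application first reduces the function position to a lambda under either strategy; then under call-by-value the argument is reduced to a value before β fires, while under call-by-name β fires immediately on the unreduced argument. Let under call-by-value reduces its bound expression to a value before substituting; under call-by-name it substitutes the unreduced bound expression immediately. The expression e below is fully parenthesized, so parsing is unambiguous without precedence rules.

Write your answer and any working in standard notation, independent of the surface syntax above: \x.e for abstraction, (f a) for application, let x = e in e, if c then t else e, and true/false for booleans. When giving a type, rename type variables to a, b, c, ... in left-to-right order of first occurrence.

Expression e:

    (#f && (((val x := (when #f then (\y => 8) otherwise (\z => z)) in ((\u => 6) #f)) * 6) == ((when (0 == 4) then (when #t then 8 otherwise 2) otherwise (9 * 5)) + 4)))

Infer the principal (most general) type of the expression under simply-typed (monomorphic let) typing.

Derivation:
  unify Bool ~ Bool
  unify Bool ~ Bool
\y._ : a -> Int
z : b
\z._ : b -> b
  unify a -> Int ~ b -> b
  unify a ~ b
  unify Int ~ b
let x : Int -> Int
\u._ : c -> Int
  unify c -> Int ~ Bool -> d
  unify c ~ Bool
  unify Int ~ d
_ _ : Int
  unify Int ~ Int
  unify Int ~ Int
  unify Int ~ Int
  unify Int ~ Int
  unify Int ~ Int
  unify Bool ~ Bool
  unify Bool ~ Bool
  unify Int ~ Int
  unify Int ~ Int
  unify Int ~ Int
  unify Int ~ Int
  unify Int ~ Int
  unify Int ~ Int
  unify Int ~ Int
  unify Bool ~ Bool

Answer: Bool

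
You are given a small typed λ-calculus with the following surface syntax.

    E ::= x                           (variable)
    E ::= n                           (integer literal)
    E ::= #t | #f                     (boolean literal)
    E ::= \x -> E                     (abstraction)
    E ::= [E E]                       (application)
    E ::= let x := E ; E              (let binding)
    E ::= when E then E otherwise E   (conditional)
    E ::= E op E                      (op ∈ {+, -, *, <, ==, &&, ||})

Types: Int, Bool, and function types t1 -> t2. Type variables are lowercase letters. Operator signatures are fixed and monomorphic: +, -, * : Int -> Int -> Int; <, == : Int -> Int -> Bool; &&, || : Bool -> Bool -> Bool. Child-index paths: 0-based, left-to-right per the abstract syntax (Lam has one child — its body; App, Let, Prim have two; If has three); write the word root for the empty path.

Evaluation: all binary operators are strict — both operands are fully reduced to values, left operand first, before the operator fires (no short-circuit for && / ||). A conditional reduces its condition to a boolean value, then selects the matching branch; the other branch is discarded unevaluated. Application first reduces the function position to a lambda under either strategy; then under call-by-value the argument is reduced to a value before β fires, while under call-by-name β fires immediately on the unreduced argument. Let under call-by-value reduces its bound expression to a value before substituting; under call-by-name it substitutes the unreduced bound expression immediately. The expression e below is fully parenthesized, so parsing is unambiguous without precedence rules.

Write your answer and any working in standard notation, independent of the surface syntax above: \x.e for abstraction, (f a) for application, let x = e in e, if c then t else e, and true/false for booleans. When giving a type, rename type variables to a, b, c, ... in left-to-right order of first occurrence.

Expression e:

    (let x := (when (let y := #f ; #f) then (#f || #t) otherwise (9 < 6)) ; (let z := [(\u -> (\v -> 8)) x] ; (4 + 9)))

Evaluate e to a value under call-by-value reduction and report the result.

Trace:
step 0: (let x = (if (let y = false in false) then (false || true) else (9 < 6)) in (let z = ((\u.(\v.8)) x) in (4 + 9)))
step 1: [let@0.0] (let x = (if false then (false || true) else (9 < 6)) in (let z = ((\u.(\v.8)) x) in (4 + 9)))
step 2: [if@0] (let x = (9 < 6) in (let z = ((\u.(\v.8)) x) in (4 + 9)))
step 3: [delta@0] (let x = false in (let z = ((\u.(\v.8)) x) in (4 + 9)))
step 4: [let@root] (let z = ((\u.(\v.8)) false) in (4 + 9))
step 5: [beta@0] (let z = (\v.8) in (4 + 9))
step 6: [let@root] (4 + 9)
step 7: [delta@root] 13

Answer: 13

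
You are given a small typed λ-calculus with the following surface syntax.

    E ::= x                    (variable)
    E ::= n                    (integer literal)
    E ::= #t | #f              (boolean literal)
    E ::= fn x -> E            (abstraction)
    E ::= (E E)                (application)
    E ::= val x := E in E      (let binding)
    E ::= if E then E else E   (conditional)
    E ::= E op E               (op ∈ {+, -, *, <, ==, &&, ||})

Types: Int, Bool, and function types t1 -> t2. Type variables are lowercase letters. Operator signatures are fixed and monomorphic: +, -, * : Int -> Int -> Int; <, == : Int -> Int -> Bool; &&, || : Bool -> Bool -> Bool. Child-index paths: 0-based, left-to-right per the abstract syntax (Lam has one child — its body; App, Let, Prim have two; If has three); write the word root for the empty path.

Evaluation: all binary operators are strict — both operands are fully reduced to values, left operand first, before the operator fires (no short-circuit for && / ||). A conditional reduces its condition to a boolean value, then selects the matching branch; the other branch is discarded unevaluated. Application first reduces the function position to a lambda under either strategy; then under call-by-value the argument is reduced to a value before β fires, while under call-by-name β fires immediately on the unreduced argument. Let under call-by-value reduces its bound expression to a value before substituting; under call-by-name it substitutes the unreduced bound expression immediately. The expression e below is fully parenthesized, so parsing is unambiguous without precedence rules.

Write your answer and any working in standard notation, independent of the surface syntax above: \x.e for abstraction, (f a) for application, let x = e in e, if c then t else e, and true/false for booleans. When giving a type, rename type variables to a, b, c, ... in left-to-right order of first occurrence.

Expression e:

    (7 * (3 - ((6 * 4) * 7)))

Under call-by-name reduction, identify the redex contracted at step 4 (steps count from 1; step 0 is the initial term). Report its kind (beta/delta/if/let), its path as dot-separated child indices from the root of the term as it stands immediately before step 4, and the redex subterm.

Answer: delta at root : (7 * -165)

Trace:
step 0: (7 * (3 - ((6 * 4) * 7)))
step 1: [delta@1.1.0] (7 * (3 - (24 * 7)))
step 2: [delta@1.1] (7 * (3 - 168))
step 3: [delta@1] (7 * -165)
step 4: [delta@root] -1155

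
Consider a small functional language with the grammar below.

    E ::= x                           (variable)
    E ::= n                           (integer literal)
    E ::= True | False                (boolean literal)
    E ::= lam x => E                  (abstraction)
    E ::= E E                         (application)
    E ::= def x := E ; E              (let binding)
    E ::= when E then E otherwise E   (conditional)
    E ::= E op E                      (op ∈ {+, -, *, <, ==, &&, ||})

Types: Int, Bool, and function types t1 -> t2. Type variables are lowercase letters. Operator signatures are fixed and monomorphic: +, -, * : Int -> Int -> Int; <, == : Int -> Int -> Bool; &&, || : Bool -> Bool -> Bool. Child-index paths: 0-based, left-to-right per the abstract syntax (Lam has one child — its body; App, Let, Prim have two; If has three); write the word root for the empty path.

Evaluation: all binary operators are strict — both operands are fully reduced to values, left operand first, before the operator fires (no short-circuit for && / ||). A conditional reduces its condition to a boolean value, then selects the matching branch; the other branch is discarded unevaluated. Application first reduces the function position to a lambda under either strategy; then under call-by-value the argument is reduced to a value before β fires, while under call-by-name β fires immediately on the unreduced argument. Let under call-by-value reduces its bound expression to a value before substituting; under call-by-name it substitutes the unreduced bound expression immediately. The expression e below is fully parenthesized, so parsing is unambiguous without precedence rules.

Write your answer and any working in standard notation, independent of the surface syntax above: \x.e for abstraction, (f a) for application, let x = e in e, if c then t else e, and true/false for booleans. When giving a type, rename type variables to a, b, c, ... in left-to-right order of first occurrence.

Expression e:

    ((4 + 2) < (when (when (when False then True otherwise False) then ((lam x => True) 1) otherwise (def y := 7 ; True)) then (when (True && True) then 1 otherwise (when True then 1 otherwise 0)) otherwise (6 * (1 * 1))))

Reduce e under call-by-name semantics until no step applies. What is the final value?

Working:
step 0: ((4 + 2) < (if (if (if false then true else false) then ((\x.true) 1) else (let y = 7 in true)) then (if (true && true) then 1 else (if true then 1 else 0)) else (6 * (1 * 1))))
step 1: [delta@0] (6 < (if (if (if false then true else false) then ((\x.true) 1) else (let y = 7 in true)) then (if (true && true) then 1 else (if true then 1 else 0)) else (6 * (1 * 1))))
step 2: [if@1.0.0] (6 < (if (if false then ((\x.true) 1) else (let y = 7 in true)) then (if (true && true) then 1 else (if true then 1 else 0)) else (6 * (1 * 1))))
step 3: [if@1.0] (6 < (if (let y = 7 in true) then (if (true && true) then 1 else (if true then 1 else 0)) else (6 * (1 * 1))))
step 4: [let@1.0] (6 < (if true then (if (true && true) then 1 else (if true then 1 else 0)) else (6 * (1 * 1))))
step 5: [if@1] (6 < (if (true && true) then 1 else (if true then 1 else 0)))
step 6: [delta@1.0] (6 < (if true then 1 else (if true then 1 else 0)))
step 7: [if@1] (6 < 1)
step 8: [delta@root] false

Answer: false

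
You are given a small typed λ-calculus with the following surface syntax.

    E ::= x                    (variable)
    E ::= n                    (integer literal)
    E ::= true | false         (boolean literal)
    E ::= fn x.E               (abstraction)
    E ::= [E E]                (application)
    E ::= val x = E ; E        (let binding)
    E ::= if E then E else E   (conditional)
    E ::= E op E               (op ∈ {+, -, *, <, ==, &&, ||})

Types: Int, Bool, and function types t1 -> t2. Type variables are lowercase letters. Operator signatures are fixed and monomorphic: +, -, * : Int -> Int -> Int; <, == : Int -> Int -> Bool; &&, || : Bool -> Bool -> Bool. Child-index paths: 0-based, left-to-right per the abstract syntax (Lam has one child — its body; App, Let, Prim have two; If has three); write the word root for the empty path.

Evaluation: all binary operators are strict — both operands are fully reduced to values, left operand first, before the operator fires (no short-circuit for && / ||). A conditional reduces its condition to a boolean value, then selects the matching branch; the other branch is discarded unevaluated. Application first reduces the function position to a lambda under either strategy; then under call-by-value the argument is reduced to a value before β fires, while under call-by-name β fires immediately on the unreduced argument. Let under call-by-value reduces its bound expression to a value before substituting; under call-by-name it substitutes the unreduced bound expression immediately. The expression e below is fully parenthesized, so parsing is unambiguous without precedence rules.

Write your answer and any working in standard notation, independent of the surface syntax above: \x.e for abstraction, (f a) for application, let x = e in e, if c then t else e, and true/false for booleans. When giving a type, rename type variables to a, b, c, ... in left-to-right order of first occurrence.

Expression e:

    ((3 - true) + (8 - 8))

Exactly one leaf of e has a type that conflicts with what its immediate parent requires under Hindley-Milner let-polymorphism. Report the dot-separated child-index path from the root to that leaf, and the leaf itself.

Trace:
  unify Int ~ Int
  unify Bool ~ Int
  FAIL: mismatch Bool ~ Int

Answer: 0.1 : true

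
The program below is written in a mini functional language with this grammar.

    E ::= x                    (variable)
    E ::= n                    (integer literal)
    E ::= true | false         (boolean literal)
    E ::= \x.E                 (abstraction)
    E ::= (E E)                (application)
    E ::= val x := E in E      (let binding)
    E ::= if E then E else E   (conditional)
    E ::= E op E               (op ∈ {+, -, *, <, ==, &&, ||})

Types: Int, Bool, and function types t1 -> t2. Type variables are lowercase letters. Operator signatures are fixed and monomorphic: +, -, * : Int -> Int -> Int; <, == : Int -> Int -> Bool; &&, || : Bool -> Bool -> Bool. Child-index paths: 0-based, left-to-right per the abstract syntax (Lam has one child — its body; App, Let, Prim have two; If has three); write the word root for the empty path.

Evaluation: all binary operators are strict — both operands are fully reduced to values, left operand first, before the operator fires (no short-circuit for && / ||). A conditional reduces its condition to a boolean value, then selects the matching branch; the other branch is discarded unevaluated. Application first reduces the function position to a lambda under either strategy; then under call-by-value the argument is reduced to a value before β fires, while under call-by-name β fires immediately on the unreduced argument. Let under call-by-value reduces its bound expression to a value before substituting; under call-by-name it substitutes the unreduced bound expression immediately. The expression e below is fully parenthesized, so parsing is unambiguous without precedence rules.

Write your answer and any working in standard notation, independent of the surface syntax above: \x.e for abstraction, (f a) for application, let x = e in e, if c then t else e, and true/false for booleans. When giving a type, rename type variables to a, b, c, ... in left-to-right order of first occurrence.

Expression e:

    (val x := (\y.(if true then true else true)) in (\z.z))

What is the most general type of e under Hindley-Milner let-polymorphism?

Derivation:
  unify Bool ~ Bool
  unify Bool ~ Bool
\y._ : a -> Bool
let x : forall. a -> Bool
z : b
\z._ : b -> b

Answer: a -> a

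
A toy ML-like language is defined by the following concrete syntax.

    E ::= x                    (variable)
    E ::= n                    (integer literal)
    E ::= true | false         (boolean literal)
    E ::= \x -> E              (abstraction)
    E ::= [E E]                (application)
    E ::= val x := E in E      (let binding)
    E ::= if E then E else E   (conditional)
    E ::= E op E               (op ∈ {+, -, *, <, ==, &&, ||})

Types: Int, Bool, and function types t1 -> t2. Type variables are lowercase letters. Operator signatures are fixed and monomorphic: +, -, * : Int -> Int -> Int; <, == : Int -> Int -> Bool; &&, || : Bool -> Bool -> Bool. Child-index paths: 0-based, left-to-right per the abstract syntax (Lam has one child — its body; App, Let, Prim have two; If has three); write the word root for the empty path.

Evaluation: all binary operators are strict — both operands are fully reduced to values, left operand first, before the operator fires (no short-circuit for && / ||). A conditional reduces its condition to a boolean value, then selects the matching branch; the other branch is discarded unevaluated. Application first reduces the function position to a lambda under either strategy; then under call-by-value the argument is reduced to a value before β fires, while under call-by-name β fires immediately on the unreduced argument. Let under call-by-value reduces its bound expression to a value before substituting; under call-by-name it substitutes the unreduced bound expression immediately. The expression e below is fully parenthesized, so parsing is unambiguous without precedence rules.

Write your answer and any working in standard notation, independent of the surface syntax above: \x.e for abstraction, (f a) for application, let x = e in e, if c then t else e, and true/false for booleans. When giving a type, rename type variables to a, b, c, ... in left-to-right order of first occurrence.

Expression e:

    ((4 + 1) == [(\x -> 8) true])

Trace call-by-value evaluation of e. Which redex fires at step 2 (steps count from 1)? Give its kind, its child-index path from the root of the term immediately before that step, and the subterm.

Trace:
step 0: ((4 + 1) == ((\x.8) true))
step 1: [delta@0] (5 == ((\x.8) true))
step 2: [beta@1] (5 == 8)

Answer: beta at 1 : ((\x.8) true)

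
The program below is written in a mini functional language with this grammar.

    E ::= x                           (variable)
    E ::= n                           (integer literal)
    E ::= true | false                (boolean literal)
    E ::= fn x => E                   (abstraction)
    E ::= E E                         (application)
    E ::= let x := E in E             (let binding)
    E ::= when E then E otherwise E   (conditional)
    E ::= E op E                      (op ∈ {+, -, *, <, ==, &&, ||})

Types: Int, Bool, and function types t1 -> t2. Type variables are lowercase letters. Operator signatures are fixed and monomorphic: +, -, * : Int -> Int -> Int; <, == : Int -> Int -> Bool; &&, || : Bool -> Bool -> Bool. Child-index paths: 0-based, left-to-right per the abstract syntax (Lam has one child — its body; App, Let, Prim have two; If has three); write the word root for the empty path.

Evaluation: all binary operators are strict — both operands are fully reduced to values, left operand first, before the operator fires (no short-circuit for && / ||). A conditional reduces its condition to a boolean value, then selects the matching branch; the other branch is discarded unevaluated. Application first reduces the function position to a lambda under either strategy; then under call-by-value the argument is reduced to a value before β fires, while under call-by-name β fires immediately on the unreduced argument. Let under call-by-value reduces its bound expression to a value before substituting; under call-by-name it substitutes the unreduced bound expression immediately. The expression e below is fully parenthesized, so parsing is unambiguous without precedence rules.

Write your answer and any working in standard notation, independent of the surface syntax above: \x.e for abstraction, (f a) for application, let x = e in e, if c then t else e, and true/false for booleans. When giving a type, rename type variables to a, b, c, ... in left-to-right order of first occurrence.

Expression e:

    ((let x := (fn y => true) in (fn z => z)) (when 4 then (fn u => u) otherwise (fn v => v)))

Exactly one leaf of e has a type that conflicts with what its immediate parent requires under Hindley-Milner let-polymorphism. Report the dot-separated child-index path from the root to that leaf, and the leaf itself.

Answer: 1.0 : 4

Trace:
\y._ : a -> Bool
let x : forall. a -> Bool
z : b
\z._ : b -> b
  unify Int ~ Bool
  FAIL: mismatch Int ~ Bool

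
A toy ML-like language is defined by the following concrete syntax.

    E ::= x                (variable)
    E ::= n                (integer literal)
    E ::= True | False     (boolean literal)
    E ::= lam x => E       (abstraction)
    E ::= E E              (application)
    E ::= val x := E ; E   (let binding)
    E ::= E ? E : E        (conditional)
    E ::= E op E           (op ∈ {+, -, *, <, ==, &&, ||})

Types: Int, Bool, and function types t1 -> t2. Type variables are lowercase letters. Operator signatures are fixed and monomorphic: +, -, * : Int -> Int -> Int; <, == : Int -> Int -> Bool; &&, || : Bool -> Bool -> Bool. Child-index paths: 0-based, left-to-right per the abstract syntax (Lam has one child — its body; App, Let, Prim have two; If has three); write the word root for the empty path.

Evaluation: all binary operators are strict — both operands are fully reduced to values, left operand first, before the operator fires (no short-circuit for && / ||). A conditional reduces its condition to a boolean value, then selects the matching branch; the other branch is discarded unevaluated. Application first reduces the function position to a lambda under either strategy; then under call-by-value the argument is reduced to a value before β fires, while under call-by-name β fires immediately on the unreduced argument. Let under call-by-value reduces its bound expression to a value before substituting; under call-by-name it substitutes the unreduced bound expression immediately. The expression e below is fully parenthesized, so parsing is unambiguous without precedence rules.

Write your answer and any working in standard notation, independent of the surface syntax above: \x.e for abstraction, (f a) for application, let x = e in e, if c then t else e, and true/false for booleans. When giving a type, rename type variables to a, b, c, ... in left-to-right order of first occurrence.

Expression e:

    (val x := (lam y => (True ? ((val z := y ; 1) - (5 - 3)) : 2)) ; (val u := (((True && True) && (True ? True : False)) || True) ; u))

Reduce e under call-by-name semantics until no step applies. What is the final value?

Answer: true

Trace:
step 0: (let x = (\y.(if true then ((let z = y in 1) - (5 - 3)) else 2)) in (let u = (((true && true) && (if true then true else false)) || true) in u))
step 1: [let@root] (let u = (((true && true) && (if true then true else false)) || true) in u)
step 2: [let@root] (((true && true) && (if true then true else false)) || true)
step 3: [delta@0.0] ((true && (if true then true else false)) || true)
step 4: [if@0.1] ((true && true) || true)
step 5: [delta@0] (true || true)
step 6: [delta@root] true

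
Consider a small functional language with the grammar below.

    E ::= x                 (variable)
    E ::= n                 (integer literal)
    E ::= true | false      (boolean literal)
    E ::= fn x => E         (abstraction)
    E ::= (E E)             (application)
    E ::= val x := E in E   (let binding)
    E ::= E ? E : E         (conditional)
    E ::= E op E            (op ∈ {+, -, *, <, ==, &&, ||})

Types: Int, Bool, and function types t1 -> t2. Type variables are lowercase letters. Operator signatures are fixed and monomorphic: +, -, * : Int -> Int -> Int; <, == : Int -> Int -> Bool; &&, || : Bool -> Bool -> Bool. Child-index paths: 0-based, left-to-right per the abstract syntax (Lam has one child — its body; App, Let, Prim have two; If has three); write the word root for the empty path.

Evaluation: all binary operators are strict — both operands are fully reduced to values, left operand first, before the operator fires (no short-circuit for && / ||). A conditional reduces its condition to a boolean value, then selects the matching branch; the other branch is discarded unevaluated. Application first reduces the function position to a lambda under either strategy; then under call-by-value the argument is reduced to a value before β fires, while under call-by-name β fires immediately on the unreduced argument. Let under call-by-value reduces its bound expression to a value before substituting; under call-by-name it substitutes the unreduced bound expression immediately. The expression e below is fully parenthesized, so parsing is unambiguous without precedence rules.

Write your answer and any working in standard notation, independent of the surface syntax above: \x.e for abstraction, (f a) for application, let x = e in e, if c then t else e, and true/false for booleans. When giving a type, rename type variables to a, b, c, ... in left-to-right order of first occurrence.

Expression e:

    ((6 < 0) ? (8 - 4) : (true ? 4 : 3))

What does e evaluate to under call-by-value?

Trace:
step 0: (if (6 < 0) then (8 - 4) else (if true then 4 else 3))
step 1: [delta@0] (if false then (8 - 4) else (if true then 4 else 3))
step 2: [if@root] (if true then 4 else 3)
step 3: [if@root] 4

Answer: 4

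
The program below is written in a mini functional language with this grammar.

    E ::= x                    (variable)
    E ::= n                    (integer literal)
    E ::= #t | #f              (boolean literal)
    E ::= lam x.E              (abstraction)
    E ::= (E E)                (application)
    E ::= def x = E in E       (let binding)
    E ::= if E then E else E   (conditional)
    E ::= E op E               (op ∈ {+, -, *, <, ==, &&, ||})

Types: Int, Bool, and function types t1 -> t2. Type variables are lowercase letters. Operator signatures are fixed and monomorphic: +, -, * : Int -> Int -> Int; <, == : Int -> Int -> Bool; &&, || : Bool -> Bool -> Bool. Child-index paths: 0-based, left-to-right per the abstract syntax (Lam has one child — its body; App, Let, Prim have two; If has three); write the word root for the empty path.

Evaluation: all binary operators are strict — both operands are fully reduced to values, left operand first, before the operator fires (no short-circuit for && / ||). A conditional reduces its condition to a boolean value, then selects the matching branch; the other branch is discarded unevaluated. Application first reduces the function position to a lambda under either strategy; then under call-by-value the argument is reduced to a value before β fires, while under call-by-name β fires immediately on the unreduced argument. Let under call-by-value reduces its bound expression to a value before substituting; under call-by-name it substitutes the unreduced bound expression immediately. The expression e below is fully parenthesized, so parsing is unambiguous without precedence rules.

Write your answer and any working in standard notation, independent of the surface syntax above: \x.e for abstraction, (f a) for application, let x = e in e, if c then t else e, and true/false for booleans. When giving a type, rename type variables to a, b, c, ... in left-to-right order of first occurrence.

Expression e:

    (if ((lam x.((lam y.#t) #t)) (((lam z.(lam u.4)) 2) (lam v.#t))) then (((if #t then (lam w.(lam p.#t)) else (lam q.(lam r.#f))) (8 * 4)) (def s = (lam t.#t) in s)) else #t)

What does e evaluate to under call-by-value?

Working:
step 0: (if ((\x.((\y.true) true)) (((\z.(\u.4)) 2) (\v.true))) then (((if true then (\w.(\p.true)) else (\q.(\r.false))) (8 * 4)) (let s = (\t.true) in s)) else true)
step 1: [beta@0.1.0] (if ((\x.((\y.true) true)) ((\u.4) (\v.true))) then (((if true then (\w.(\p.true)) else (\q.(\r.false))) (8 * 4)) (let s = (\t.true) in s)) else true)
step 2: [beta@0.1] (if ((\x.((\y.true) true)) 4) then (((if true then (\w.(\p.true)) else (\q.(\r.false))) (8 * 4)) (let s = (\t.true) in s)) else true)
step 3: [beta@0] (if ((\y.true) true) then (((if true then (\w.(\p.true)) else (\q.(\r.false))) (8 * 4)) (let s = (\t.true) in s)) else true)
step 4: [beta@0] (if true then (((if true then (\w.(\p.true)) else (\q.(\r.false))) (8 * 4)) (let s = (\t.true) in s)) else true)
step 5: [if@root] (((if true then (\w.(\p.true)) else (\q.(\r.false))) (8 * 4)) (let s = (\t.true) in s))
step 6: [if@0.0] (((\w.(\p.true)) (8 * 4)) (let s = (\t.true) in s))
step 7: [delta@0.1] (((\w.(\p.true)) 32) (let s = (\t.true) in s))
step 8: [beta@0] ((\p.true) (let s = (\t.true) in s))
step 9: [let@1] ((\p.true) (\t.true))
step 10: [beta@root] true

Answer: true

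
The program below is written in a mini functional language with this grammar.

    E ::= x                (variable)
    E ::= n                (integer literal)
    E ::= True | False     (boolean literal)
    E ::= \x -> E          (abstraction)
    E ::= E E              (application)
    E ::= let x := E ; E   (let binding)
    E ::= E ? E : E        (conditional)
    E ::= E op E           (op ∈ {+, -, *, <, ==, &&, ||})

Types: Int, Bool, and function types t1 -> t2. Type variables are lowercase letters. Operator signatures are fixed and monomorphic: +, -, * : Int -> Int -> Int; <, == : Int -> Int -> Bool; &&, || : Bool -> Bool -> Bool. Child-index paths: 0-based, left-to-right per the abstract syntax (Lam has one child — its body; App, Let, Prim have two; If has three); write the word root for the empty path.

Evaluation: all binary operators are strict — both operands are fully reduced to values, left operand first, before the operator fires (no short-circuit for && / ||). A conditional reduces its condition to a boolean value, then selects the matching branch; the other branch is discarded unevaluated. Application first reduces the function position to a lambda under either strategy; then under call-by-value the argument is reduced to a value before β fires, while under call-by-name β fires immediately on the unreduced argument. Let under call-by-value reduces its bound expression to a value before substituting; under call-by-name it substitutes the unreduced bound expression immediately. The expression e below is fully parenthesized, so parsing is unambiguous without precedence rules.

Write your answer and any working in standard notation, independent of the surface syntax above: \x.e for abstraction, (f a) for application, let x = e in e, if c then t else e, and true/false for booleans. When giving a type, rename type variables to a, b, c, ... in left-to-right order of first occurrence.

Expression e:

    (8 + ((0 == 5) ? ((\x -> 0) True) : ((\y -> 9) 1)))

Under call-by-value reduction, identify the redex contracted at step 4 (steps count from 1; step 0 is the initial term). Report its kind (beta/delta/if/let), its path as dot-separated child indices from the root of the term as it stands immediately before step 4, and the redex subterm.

Trace:
step 0: (8 + (if (0 == 5) then ((\x.0) true) else ((\y.9) 1)))
step 1: [delta@1.0] (8 + (if false then ((\x.0) true) else ((\y.9) 1)))
step 2: [if@1] (8 + ((\y.9) 1))
step 3: [beta@1] (8 + 9)
step 4: [delta@root] 17

Answer: delta at root : (8 + 9)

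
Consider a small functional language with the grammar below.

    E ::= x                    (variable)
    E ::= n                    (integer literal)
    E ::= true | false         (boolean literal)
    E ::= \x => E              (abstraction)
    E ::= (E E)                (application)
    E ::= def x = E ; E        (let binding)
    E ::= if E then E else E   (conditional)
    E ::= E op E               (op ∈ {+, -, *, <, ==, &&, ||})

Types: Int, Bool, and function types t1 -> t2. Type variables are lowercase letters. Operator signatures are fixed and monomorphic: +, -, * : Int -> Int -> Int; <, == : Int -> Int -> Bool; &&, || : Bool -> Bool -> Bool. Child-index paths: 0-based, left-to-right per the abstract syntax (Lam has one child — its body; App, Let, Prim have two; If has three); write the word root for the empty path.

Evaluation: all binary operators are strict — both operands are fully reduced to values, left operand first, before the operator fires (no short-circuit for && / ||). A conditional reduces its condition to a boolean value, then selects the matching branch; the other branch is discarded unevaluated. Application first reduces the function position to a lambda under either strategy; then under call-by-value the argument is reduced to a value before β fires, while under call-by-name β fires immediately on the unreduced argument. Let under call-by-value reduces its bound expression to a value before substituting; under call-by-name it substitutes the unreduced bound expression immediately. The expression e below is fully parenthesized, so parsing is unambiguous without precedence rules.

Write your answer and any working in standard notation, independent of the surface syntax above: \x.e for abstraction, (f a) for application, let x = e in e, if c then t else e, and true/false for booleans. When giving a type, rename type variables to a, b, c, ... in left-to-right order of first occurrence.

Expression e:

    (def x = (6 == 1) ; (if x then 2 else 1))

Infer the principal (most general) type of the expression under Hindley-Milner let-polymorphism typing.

Answer: Int

Derivation:
  unify Int ~ Int
  unify Int ~ Int
let x : Bool
x : Bool
  unify Bool ~ Bool
  unify Int ~ Int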